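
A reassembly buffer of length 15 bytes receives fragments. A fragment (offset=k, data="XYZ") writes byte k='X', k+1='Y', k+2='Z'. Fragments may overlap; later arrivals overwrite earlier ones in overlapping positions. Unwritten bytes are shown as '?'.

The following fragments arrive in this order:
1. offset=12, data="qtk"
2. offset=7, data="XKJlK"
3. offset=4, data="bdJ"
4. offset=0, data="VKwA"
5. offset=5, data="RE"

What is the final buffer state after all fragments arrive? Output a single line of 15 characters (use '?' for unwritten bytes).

Fragment 1: offset=12 data="qtk" -> buffer=????????????qtk
Fragment 2: offset=7 data="XKJlK" -> buffer=???????XKJlKqtk
Fragment 3: offset=4 data="bdJ" -> buffer=????bdJXKJlKqtk
Fragment 4: offset=0 data="VKwA" -> buffer=VKwAbdJXKJlKqtk
Fragment 5: offset=5 data="RE" -> buffer=VKwAbREXKJlKqtk

Answer: VKwAbREXKJlKqtk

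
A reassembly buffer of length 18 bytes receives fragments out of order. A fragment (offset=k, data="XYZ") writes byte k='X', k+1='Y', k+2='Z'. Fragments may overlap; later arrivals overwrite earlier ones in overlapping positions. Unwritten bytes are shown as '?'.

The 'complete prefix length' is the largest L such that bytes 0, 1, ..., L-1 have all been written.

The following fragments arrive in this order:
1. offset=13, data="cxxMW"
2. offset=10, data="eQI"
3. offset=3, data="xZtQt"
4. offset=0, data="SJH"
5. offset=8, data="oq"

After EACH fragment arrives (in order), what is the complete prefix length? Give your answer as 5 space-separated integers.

Fragment 1: offset=13 data="cxxMW" -> buffer=?????????????cxxMW -> prefix_len=0
Fragment 2: offset=10 data="eQI" -> buffer=??????????eQIcxxMW -> prefix_len=0
Fragment 3: offset=3 data="xZtQt" -> buffer=???xZtQt??eQIcxxMW -> prefix_len=0
Fragment 4: offset=0 data="SJH" -> buffer=SJHxZtQt??eQIcxxMW -> prefix_len=8
Fragment 5: offset=8 data="oq" -> buffer=SJHxZtQtoqeQIcxxMW -> prefix_len=18

Answer: 0 0 0 8 18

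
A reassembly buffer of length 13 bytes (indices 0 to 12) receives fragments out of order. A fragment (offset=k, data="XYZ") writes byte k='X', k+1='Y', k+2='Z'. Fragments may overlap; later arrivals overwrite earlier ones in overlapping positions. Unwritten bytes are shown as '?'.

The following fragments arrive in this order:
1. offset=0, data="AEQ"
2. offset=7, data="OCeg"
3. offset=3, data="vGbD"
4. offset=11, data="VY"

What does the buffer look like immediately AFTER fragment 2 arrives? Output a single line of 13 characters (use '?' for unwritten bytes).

Answer: AEQ????OCeg??

Derivation:
Fragment 1: offset=0 data="AEQ" -> buffer=AEQ??????????
Fragment 2: offset=7 data="OCeg" -> buffer=AEQ????OCeg??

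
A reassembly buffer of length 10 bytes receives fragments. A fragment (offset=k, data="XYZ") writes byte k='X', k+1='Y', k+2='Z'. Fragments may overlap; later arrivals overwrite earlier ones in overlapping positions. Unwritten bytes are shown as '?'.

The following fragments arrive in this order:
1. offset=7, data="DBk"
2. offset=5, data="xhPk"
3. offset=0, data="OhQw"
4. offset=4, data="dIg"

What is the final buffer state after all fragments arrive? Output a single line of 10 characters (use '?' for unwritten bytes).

Fragment 1: offset=7 data="DBk" -> buffer=???????DBk
Fragment 2: offset=5 data="xhPk" -> buffer=?????xhPkk
Fragment 3: offset=0 data="OhQw" -> buffer=OhQw?xhPkk
Fragment 4: offset=4 data="dIg" -> buffer=OhQwdIgPkk

Answer: OhQwdIgPkk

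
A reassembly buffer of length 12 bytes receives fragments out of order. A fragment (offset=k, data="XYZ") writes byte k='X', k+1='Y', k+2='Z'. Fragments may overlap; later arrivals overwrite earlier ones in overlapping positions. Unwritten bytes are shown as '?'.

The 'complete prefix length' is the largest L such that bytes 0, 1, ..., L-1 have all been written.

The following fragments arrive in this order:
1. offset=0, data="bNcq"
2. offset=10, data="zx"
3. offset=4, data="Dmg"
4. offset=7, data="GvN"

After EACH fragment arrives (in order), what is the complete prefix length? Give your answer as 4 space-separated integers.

Fragment 1: offset=0 data="bNcq" -> buffer=bNcq???????? -> prefix_len=4
Fragment 2: offset=10 data="zx" -> buffer=bNcq??????zx -> prefix_len=4
Fragment 3: offset=4 data="Dmg" -> buffer=bNcqDmg???zx -> prefix_len=7
Fragment 4: offset=7 data="GvN" -> buffer=bNcqDmgGvNzx -> prefix_len=12

Answer: 4 4 7 12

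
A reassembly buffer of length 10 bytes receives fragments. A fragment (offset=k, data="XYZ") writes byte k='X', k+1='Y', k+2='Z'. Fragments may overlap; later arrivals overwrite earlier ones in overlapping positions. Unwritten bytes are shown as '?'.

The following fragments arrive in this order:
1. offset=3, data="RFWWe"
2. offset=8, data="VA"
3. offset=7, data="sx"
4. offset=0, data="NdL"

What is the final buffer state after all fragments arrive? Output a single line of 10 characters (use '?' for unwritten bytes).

Fragment 1: offset=3 data="RFWWe" -> buffer=???RFWWe??
Fragment 2: offset=8 data="VA" -> buffer=???RFWWeVA
Fragment 3: offset=7 data="sx" -> buffer=???RFWWsxA
Fragment 4: offset=0 data="NdL" -> buffer=NdLRFWWsxA

Answer: NdLRFWWsxA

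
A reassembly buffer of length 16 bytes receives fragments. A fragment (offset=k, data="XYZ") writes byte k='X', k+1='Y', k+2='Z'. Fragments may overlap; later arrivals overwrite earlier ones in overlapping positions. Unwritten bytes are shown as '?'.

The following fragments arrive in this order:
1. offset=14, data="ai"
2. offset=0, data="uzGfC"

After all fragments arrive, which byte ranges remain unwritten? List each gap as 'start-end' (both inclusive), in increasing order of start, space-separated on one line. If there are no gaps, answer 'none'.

Fragment 1: offset=14 len=2
Fragment 2: offset=0 len=5
Gaps: 5-13

Answer: 5-13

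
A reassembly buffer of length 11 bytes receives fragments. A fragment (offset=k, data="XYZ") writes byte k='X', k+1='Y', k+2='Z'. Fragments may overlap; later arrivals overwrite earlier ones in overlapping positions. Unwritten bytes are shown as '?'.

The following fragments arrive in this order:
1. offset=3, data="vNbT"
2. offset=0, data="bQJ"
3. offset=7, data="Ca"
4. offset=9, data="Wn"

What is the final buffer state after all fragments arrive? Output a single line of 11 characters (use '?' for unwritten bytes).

Fragment 1: offset=3 data="vNbT" -> buffer=???vNbT????
Fragment 2: offset=0 data="bQJ" -> buffer=bQJvNbT????
Fragment 3: offset=7 data="Ca" -> buffer=bQJvNbTCa??
Fragment 4: offset=9 data="Wn" -> buffer=bQJvNbTCaWn

Answer: bQJvNbTCaWn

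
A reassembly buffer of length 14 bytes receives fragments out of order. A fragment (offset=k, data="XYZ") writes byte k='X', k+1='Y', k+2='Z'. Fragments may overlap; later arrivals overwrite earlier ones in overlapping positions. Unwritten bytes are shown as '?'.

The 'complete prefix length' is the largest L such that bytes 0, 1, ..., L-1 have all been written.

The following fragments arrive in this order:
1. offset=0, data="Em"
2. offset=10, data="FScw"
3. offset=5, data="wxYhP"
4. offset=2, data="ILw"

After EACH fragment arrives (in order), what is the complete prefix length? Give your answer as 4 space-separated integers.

Answer: 2 2 2 14

Derivation:
Fragment 1: offset=0 data="Em" -> buffer=Em???????????? -> prefix_len=2
Fragment 2: offset=10 data="FScw" -> buffer=Em????????FScw -> prefix_len=2
Fragment 3: offset=5 data="wxYhP" -> buffer=Em???wxYhPFScw -> prefix_len=2
Fragment 4: offset=2 data="ILw" -> buffer=EmILwwxYhPFScw -> prefix_len=14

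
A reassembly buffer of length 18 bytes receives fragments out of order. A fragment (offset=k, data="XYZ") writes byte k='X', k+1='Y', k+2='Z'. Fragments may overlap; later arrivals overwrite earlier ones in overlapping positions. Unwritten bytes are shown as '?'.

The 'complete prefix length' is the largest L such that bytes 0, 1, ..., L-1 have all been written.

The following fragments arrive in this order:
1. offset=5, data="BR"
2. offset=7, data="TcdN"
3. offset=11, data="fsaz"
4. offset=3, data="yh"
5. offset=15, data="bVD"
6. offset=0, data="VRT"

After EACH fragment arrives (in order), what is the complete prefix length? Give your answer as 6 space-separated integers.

Fragment 1: offset=5 data="BR" -> buffer=?????BR??????????? -> prefix_len=0
Fragment 2: offset=7 data="TcdN" -> buffer=?????BRTcdN??????? -> prefix_len=0
Fragment 3: offset=11 data="fsaz" -> buffer=?????BRTcdNfsaz??? -> prefix_len=0
Fragment 4: offset=3 data="yh" -> buffer=???yhBRTcdNfsaz??? -> prefix_len=0
Fragment 5: offset=15 data="bVD" -> buffer=???yhBRTcdNfsazbVD -> prefix_len=0
Fragment 6: offset=0 data="VRT" -> buffer=VRTyhBRTcdNfsazbVD -> prefix_len=18

Answer: 0 0 0 0 0 18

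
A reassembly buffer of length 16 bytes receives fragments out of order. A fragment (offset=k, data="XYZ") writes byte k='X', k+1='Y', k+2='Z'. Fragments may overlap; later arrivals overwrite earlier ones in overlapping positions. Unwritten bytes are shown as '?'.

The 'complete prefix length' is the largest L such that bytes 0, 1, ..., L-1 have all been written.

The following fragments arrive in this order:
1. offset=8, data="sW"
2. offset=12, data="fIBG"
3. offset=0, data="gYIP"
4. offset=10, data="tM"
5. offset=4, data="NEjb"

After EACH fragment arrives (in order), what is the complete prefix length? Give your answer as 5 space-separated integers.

Fragment 1: offset=8 data="sW" -> buffer=????????sW?????? -> prefix_len=0
Fragment 2: offset=12 data="fIBG" -> buffer=????????sW??fIBG -> prefix_len=0
Fragment 3: offset=0 data="gYIP" -> buffer=gYIP????sW??fIBG -> prefix_len=4
Fragment 4: offset=10 data="tM" -> buffer=gYIP????sWtMfIBG -> prefix_len=4
Fragment 5: offset=4 data="NEjb" -> buffer=gYIPNEjbsWtMfIBG -> prefix_len=16

Answer: 0 0 4 4 16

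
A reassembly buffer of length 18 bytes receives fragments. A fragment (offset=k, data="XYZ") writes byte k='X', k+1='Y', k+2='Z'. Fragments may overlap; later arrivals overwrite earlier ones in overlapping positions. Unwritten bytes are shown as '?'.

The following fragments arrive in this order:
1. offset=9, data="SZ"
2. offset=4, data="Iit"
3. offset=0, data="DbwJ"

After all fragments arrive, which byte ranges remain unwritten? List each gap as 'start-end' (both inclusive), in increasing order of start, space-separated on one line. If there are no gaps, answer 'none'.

Answer: 7-8 11-17

Derivation:
Fragment 1: offset=9 len=2
Fragment 2: offset=4 len=3
Fragment 3: offset=0 len=4
Gaps: 7-8 11-17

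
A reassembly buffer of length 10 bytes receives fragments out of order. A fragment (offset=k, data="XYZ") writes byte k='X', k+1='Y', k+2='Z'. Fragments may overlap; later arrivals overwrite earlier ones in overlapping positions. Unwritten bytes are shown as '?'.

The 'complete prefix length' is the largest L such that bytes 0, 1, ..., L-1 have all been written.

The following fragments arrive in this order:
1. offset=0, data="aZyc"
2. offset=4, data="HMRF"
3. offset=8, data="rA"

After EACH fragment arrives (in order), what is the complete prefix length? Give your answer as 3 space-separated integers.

Answer: 4 8 10

Derivation:
Fragment 1: offset=0 data="aZyc" -> buffer=aZyc?????? -> prefix_len=4
Fragment 2: offset=4 data="HMRF" -> buffer=aZycHMRF?? -> prefix_len=8
Fragment 3: offset=8 data="rA" -> buffer=aZycHMRFrA -> prefix_len=10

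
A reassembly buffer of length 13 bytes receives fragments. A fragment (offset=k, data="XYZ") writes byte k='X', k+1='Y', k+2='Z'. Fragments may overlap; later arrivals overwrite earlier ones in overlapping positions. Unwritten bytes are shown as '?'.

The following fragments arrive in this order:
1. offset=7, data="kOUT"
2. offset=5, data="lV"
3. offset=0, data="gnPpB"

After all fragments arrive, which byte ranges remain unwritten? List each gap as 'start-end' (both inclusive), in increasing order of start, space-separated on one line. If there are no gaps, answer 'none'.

Fragment 1: offset=7 len=4
Fragment 2: offset=5 len=2
Fragment 3: offset=0 len=5
Gaps: 11-12

Answer: 11-12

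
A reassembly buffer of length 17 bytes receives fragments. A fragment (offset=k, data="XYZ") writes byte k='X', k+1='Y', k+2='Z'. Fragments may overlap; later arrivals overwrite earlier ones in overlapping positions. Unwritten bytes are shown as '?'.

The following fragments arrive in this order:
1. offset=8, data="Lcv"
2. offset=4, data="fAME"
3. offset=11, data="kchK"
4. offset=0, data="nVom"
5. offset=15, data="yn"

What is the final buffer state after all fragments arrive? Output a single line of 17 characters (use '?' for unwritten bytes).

Fragment 1: offset=8 data="Lcv" -> buffer=????????Lcv??????
Fragment 2: offset=4 data="fAME" -> buffer=????fAMELcv??????
Fragment 3: offset=11 data="kchK" -> buffer=????fAMELcvkchK??
Fragment 4: offset=0 data="nVom" -> buffer=nVomfAMELcvkchK??
Fragment 5: offset=15 data="yn" -> buffer=nVomfAMELcvkchKyn

Answer: nVomfAMELcvkchKyn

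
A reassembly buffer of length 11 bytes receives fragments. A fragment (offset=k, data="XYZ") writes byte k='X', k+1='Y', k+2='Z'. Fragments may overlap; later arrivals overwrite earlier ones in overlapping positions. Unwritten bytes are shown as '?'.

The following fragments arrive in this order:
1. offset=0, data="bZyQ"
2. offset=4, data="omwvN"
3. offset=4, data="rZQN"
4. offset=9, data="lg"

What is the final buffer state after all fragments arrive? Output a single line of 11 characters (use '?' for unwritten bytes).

Fragment 1: offset=0 data="bZyQ" -> buffer=bZyQ???????
Fragment 2: offset=4 data="omwvN" -> buffer=bZyQomwvN??
Fragment 3: offset=4 data="rZQN" -> buffer=bZyQrZQNN??
Fragment 4: offset=9 data="lg" -> buffer=bZyQrZQNNlg

Answer: bZyQrZQNNlg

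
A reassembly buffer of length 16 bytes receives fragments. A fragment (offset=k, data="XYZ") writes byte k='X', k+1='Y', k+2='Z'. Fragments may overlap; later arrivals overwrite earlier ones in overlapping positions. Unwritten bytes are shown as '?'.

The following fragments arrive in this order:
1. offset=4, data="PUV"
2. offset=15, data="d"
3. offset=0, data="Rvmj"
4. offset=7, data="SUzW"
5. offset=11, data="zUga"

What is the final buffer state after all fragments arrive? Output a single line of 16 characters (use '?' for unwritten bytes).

Fragment 1: offset=4 data="PUV" -> buffer=????PUV?????????
Fragment 2: offset=15 data="d" -> buffer=????PUV????????d
Fragment 3: offset=0 data="Rvmj" -> buffer=RvmjPUV????????d
Fragment 4: offset=7 data="SUzW" -> buffer=RvmjPUVSUzW????d
Fragment 5: offset=11 data="zUga" -> buffer=RvmjPUVSUzWzUgad

Answer: RvmjPUVSUzWzUgad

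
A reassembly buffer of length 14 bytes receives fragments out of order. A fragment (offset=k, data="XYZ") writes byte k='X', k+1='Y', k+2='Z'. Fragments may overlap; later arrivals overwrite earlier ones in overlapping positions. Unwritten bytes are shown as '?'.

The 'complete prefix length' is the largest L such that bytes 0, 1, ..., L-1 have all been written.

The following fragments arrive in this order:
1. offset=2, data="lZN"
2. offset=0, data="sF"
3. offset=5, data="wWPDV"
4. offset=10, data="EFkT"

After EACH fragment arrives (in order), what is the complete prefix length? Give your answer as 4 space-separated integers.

Answer: 0 5 10 14

Derivation:
Fragment 1: offset=2 data="lZN" -> buffer=??lZN????????? -> prefix_len=0
Fragment 2: offset=0 data="sF" -> buffer=sFlZN????????? -> prefix_len=5
Fragment 3: offset=5 data="wWPDV" -> buffer=sFlZNwWPDV???? -> prefix_len=10
Fragment 4: offset=10 data="EFkT" -> buffer=sFlZNwWPDVEFkT -> prefix_len=14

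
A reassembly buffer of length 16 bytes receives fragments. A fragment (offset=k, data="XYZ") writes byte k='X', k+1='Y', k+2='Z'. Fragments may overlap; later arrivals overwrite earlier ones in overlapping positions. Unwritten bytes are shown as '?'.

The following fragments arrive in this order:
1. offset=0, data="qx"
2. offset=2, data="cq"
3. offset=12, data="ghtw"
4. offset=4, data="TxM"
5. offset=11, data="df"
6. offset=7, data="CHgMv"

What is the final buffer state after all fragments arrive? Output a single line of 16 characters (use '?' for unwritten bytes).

Fragment 1: offset=0 data="qx" -> buffer=qx??????????????
Fragment 2: offset=2 data="cq" -> buffer=qxcq????????????
Fragment 3: offset=12 data="ghtw" -> buffer=qxcq????????ghtw
Fragment 4: offset=4 data="TxM" -> buffer=qxcqTxM?????ghtw
Fragment 5: offset=11 data="df" -> buffer=qxcqTxM????dfhtw
Fragment 6: offset=7 data="CHgMv" -> buffer=qxcqTxMCHgMvfhtw

Answer: qxcqTxMCHgMvfhtw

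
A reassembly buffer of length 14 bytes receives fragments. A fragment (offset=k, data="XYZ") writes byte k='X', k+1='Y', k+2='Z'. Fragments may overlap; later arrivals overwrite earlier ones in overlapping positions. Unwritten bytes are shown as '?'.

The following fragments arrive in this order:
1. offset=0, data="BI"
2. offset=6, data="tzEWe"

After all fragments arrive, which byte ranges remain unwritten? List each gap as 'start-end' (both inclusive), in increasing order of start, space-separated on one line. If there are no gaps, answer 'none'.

Answer: 2-5 11-13

Derivation:
Fragment 1: offset=0 len=2
Fragment 2: offset=6 len=5
Gaps: 2-5 11-13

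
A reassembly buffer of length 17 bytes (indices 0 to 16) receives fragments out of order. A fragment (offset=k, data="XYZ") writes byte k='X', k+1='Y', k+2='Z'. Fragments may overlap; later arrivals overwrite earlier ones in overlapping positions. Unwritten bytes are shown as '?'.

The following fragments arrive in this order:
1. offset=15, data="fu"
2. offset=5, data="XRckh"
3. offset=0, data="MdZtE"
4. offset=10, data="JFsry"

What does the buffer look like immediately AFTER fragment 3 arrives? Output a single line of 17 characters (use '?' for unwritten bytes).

Answer: MdZtEXRckh?????fu

Derivation:
Fragment 1: offset=15 data="fu" -> buffer=???????????????fu
Fragment 2: offset=5 data="XRckh" -> buffer=?????XRckh?????fu
Fragment 3: offset=0 data="MdZtE" -> buffer=MdZtEXRckh?????fu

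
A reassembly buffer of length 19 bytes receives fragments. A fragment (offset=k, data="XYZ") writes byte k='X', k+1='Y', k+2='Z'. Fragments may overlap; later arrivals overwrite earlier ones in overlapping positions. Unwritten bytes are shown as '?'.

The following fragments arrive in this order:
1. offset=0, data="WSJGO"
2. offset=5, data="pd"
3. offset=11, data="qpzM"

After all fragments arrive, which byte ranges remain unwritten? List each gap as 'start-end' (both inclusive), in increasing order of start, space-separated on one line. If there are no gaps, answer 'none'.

Fragment 1: offset=0 len=5
Fragment 2: offset=5 len=2
Fragment 3: offset=11 len=4
Gaps: 7-10 15-18

Answer: 7-10 15-18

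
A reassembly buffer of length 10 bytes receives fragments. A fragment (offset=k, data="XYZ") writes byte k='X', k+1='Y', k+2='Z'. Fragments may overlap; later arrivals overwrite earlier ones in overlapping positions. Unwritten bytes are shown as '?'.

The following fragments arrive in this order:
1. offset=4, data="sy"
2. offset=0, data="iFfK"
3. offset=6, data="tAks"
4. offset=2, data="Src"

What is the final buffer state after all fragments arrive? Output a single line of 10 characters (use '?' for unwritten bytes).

Answer: iFSrcytAks

Derivation:
Fragment 1: offset=4 data="sy" -> buffer=????sy????
Fragment 2: offset=0 data="iFfK" -> buffer=iFfKsy????
Fragment 3: offset=6 data="tAks" -> buffer=iFfKsytAks
Fragment 4: offset=2 data="Src" -> buffer=iFSrcytAks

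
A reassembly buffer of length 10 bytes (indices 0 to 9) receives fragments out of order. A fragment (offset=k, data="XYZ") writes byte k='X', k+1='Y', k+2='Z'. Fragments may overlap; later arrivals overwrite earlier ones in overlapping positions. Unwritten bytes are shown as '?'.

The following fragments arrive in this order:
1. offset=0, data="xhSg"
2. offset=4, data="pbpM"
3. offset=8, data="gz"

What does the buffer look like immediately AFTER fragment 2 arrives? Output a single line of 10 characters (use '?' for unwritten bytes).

Fragment 1: offset=0 data="xhSg" -> buffer=xhSg??????
Fragment 2: offset=4 data="pbpM" -> buffer=xhSgpbpM??

Answer: xhSgpbpM??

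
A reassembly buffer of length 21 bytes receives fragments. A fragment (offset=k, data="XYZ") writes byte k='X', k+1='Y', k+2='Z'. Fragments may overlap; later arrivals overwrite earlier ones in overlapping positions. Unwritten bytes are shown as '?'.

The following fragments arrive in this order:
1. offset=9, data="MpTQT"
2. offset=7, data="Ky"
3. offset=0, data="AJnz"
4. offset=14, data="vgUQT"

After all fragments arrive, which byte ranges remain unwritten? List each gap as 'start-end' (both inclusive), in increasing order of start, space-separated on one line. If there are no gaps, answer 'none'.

Fragment 1: offset=9 len=5
Fragment 2: offset=7 len=2
Fragment 3: offset=0 len=4
Fragment 4: offset=14 len=5
Gaps: 4-6 19-20

Answer: 4-6 19-20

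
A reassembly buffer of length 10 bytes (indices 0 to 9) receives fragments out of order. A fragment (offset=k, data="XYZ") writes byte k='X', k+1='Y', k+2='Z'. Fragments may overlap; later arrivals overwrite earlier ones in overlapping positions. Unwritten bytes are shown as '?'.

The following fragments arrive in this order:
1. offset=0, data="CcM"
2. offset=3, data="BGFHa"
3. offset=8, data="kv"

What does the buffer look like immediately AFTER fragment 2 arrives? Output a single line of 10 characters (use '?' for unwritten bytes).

Fragment 1: offset=0 data="CcM" -> buffer=CcM???????
Fragment 2: offset=3 data="BGFHa" -> buffer=CcMBGFHa??

Answer: CcMBGFHa??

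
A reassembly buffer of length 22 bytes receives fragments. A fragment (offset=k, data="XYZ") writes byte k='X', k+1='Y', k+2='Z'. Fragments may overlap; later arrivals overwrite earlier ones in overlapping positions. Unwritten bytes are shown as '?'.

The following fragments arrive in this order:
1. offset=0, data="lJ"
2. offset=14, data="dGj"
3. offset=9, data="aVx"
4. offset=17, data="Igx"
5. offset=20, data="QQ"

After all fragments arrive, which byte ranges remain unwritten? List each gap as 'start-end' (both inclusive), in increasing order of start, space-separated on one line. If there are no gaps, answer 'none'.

Answer: 2-8 12-13

Derivation:
Fragment 1: offset=0 len=2
Fragment 2: offset=14 len=3
Fragment 3: offset=9 len=3
Fragment 4: offset=17 len=3
Fragment 5: offset=20 len=2
Gaps: 2-8 12-13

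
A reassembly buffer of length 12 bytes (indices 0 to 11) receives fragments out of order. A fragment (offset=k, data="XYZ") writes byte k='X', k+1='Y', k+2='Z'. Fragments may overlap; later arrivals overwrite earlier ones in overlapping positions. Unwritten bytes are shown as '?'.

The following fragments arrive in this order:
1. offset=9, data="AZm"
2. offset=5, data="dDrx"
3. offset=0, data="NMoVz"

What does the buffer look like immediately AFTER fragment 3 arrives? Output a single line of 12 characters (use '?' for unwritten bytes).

Fragment 1: offset=9 data="AZm" -> buffer=?????????AZm
Fragment 2: offset=5 data="dDrx" -> buffer=?????dDrxAZm
Fragment 3: offset=0 data="NMoVz" -> buffer=NMoVzdDrxAZm

Answer: NMoVzdDrxAZm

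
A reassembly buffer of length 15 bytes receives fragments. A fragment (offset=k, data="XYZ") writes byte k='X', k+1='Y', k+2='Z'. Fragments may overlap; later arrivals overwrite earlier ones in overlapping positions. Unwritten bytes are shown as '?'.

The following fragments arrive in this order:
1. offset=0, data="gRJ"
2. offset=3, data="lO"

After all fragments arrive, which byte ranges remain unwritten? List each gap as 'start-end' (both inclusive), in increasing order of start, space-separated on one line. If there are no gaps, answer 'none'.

Fragment 1: offset=0 len=3
Fragment 2: offset=3 len=2
Gaps: 5-14

Answer: 5-14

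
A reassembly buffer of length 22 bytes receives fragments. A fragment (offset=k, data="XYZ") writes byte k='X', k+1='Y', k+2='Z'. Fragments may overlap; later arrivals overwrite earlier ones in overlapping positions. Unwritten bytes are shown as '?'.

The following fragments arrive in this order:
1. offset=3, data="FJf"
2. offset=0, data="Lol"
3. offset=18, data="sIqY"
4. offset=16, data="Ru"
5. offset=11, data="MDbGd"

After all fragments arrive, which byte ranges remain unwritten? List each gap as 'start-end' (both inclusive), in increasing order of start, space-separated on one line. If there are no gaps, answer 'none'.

Fragment 1: offset=3 len=3
Fragment 2: offset=0 len=3
Fragment 3: offset=18 len=4
Fragment 4: offset=16 len=2
Fragment 5: offset=11 len=5
Gaps: 6-10

Answer: 6-10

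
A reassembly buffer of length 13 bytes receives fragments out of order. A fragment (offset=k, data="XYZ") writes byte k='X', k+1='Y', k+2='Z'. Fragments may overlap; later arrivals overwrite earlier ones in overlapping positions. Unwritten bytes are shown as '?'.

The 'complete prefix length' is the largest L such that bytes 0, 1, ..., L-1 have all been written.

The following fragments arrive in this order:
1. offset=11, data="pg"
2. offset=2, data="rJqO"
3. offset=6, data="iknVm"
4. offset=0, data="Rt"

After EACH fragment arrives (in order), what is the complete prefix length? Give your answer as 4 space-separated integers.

Fragment 1: offset=11 data="pg" -> buffer=???????????pg -> prefix_len=0
Fragment 2: offset=2 data="rJqO" -> buffer=??rJqO?????pg -> prefix_len=0
Fragment 3: offset=6 data="iknVm" -> buffer=??rJqOiknVmpg -> prefix_len=0
Fragment 4: offset=0 data="Rt" -> buffer=RtrJqOiknVmpg -> prefix_len=13

Answer: 0 0 0 13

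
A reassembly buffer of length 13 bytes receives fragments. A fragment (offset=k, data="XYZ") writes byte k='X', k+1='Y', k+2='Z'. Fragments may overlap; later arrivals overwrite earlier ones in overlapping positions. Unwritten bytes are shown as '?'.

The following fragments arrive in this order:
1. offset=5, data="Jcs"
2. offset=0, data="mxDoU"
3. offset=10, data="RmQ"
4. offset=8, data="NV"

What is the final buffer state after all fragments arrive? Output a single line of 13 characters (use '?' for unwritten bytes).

Answer: mxDoUJcsNVRmQ

Derivation:
Fragment 1: offset=5 data="Jcs" -> buffer=?????Jcs?????
Fragment 2: offset=0 data="mxDoU" -> buffer=mxDoUJcs?????
Fragment 3: offset=10 data="RmQ" -> buffer=mxDoUJcs??RmQ
Fragment 4: offset=8 data="NV" -> buffer=mxDoUJcsNVRmQ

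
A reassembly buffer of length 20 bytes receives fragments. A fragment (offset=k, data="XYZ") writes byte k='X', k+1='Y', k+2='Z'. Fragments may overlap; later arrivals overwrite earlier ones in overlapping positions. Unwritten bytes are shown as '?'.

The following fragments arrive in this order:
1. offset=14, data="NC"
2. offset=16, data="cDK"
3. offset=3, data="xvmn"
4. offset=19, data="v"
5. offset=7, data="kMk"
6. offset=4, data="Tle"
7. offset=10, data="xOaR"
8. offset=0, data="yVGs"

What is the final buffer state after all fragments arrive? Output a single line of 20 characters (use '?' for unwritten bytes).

Answer: yVGsTlekMkxOaRNCcDKv

Derivation:
Fragment 1: offset=14 data="NC" -> buffer=??????????????NC????
Fragment 2: offset=16 data="cDK" -> buffer=??????????????NCcDK?
Fragment 3: offset=3 data="xvmn" -> buffer=???xvmn???????NCcDK?
Fragment 4: offset=19 data="v" -> buffer=???xvmn???????NCcDKv
Fragment 5: offset=7 data="kMk" -> buffer=???xvmnkMk????NCcDKv
Fragment 6: offset=4 data="Tle" -> buffer=???xTlekMk????NCcDKv
Fragment 7: offset=10 data="xOaR" -> buffer=???xTlekMkxOaRNCcDKv
Fragment 8: offset=0 data="yVGs" -> buffer=yVGsTlekMkxOaRNCcDKv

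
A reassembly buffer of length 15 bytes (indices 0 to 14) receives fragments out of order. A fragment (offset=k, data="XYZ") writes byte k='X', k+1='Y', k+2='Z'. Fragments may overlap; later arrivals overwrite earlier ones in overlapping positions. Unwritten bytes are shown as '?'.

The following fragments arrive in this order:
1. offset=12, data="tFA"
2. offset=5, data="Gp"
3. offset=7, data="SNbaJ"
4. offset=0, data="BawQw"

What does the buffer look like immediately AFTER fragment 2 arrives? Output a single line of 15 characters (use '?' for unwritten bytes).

Fragment 1: offset=12 data="tFA" -> buffer=????????????tFA
Fragment 2: offset=5 data="Gp" -> buffer=?????Gp?????tFA

Answer: ?????Gp?????tFA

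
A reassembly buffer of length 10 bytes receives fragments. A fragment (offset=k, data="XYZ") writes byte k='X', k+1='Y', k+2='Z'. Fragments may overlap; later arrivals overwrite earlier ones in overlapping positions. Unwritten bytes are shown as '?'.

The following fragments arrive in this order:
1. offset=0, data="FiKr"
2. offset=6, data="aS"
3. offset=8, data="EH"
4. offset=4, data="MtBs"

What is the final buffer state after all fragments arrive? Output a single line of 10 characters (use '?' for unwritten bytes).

Answer: FiKrMtBsEH

Derivation:
Fragment 1: offset=0 data="FiKr" -> buffer=FiKr??????
Fragment 2: offset=6 data="aS" -> buffer=FiKr??aS??
Fragment 3: offset=8 data="EH" -> buffer=FiKr??aSEH
Fragment 4: offset=4 data="MtBs" -> buffer=FiKrMtBsEH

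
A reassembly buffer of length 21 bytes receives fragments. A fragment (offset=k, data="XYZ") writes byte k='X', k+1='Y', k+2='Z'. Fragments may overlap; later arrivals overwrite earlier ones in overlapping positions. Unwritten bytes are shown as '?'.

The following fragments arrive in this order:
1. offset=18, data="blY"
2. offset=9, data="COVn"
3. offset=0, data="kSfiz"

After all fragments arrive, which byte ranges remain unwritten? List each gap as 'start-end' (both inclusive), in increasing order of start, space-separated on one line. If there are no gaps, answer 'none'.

Fragment 1: offset=18 len=3
Fragment 2: offset=9 len=4
Fragment 3: offset=0 len=5
Gaps: 5-8 13-17

Answer: 5-8 13-17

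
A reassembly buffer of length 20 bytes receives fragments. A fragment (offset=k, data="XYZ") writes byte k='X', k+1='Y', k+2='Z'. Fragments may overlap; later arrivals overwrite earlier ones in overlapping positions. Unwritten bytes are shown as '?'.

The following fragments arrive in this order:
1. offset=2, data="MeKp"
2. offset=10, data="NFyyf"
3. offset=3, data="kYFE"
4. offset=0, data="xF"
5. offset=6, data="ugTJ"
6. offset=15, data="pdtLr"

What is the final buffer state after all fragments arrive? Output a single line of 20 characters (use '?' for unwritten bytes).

Answer: xFMkYFugTJNFyyfpdtLr

Derivation:
Fragment 1: offset=2 data="MeKp" -> buffer=??MeKp??????????????
Fragment 2: offset=10 data="NFyyf" -> buffer=??MeKp????NFyyf?????
Fragment 3: offset=3 data="kYFE" -> buffer=??MkYFE???NFyyf?????
Fragment 4: offset=0 data="xF" -> buffer=xFMkYFE???NFyyf?????
Fragment 5: offset=6 data="ugTJ" -> buffer=xFMkYFugTJNFyyf?????
Fragment 6: offset=15 data="pdtLr" -> buffer=xFMkYFugTJNFyyfpdtLr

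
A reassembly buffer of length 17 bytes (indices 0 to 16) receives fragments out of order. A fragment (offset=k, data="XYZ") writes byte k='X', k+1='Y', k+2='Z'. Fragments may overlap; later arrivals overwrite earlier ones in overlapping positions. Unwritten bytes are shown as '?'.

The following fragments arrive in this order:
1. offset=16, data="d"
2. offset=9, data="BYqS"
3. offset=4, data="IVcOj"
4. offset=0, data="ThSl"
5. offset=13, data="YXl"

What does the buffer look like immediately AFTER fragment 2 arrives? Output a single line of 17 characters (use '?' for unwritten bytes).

Answer: ?????????BYqS???d

Derivation:
Fragment 1: offset=16 data="d" -> buffer=????????????????d
Fragment 2: offset=9 data="BYqS" -> buffer=?????????BYqS???d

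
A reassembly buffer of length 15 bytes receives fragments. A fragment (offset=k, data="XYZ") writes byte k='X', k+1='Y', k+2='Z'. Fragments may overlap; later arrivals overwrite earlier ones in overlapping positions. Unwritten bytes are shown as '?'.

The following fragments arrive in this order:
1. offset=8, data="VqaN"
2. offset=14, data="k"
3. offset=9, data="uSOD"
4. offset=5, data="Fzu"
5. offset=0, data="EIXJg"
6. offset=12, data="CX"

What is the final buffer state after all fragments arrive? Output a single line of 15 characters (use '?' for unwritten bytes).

Fragment 1: offset=8 data="VqaN" -> buffer=????????VqaN???
Fragment 2: offset=14 data="k" -> buffer=????????VqaN??k
Fragment 3: offset=9 data="uSOD" -> buffer=????????VuSOD?k
Fragment 4: offset=5 data="Fzu" -> buffer=?????FzuVuSOD?k
Fragment 5: offset=0 data="EIXJg" -> buffer=EIXJgFzuVuSOD?k
Fragment 6: offset=12 data="CX" -> buffer=EIXJgFzuVuSOCXk

Answer: EIXJgFzuVuSOCXk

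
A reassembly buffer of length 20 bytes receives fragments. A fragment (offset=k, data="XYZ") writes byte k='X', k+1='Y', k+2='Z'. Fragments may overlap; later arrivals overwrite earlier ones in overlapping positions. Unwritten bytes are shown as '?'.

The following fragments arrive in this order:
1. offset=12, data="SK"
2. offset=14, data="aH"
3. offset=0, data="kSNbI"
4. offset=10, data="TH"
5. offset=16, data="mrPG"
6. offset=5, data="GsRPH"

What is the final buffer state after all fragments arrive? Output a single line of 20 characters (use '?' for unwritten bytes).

Fragment 1: offset=12 data="SK" -> buffer=????????????SK??????
Fragment 2: offset=14 data="aH" -> buffer=????????????SKaH????
Fragment 3: offset=0 data="kSNbI" -> buffer=kSNbI???????SKaH????
Fragment 4: offset=10 data="TH" -> buffer=kSNbI?????THSKaH????
Fragment 5: offset=16 data="mrPG" -> buffer=kSNbI?????THSKaHmrPG
Fragment 6: offset=5 data="GsRPH" -> buffer=kSNbIGsRPHTHSKaHmrPG

Answer: kSNbIGsRPHTHSKaHmrPG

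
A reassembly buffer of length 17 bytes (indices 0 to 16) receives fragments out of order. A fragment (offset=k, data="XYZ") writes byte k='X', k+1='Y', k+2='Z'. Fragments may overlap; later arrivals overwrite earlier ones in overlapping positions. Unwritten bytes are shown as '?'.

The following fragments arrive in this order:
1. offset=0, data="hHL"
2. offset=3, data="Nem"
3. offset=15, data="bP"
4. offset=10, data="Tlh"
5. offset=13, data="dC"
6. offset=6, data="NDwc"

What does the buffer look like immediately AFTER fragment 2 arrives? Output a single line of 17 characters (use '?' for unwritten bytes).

Answer: hHLNem???????????

Derivation:
Fragment 1: offset=0 data="hHL" -> buffer=hHL??????????????
Fragment 2: offset=3 data="Nem" -> buffer=hHLNem???????????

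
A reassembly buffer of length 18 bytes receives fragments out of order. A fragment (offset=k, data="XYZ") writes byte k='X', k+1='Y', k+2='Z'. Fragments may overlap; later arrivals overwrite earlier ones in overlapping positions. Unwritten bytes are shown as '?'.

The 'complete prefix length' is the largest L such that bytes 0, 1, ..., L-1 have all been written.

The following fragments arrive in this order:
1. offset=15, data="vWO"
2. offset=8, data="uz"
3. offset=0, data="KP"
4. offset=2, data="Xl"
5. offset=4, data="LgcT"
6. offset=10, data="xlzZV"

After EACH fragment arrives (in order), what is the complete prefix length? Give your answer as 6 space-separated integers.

Answer: 0 0 2 4 10 18

Derivation:
Fragment 1: offset=15 data="vWO" -> buffer=???????????????vWO -> prefix_len=0
Fragment 2: offset=8 data="uz" -> buffer=????????uz?????vWO -> prefix_len=0
Fragment 3: offset=0 data="KP" -> buffer=KP??????uz?????vWO -> prefix_len=2
Fragment 4: offset=2 data="Xl" -> buffer=KPXl????uz?????vWO -> prefix_len=4
Fragment 5: offset=4 data="LgcT" -> buffer=KPXlLgcTuz?????vWO -> prefix_len=10
Fragment 6: offset=10 data="xlzZV" -> buffer=KPXlLgcTuzxlzZVvWO -> prefix_len=18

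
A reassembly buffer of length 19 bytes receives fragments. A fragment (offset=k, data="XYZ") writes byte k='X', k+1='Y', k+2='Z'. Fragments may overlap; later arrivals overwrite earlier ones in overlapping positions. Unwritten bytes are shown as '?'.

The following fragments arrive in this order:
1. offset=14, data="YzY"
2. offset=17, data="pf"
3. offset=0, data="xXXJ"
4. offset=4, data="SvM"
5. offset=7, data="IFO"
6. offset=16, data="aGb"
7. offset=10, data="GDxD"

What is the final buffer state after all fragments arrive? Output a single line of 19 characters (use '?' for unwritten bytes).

Answer: xXXJSvMIFOGDxDYzaGb

Derivation:
Fragment 1: offset=14 data="YzY" -> buffer=??????????????YzY??
Fragment 2: offset=17 data="pf" -> buffer=??????????????YzYpf
Fragment 3: offset=0 data="xXXJ" -> buffer=xXXJ??????????YzYpf
Fragment 4: offset=4 data="SvM" -> buffer=xXXJSvM???????YzYpf
Fragment 5: offset=7 data="IFO" -> buffer=xXXJSvMIFO????YzYpf
Fragment 6: offset=16 data="aGb" -> buffer=xXXJSvMIFO????YzaGb
Fragment 7: offset=10 data="GDxD" -> buffer=xXXJSvMIFOGDxDYzaGb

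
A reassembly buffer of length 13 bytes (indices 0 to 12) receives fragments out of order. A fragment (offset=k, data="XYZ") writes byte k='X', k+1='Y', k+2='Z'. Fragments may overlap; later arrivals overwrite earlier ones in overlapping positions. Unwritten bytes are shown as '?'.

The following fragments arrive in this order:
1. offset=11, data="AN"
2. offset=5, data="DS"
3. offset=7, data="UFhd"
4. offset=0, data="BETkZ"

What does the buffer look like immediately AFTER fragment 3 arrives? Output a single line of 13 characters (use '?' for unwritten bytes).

Fragment 1: offset=11 data="AN" -> buffer=???????????AN
Fragment 2: offset=5 data="DS" -> buffer=?????DS????AN
Fragment 3: offset=7 data="UFhd" -> buffer=?????DSUFhdAN

Answer: ?????DSUFhdAN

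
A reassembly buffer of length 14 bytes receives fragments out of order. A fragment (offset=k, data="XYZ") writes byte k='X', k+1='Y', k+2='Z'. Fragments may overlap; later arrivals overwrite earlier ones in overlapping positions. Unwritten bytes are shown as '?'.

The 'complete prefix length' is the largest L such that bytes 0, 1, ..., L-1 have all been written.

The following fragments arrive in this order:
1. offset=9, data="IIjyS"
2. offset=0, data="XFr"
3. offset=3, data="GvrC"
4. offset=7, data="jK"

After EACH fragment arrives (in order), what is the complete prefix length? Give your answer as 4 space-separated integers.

Fragment 1: offset=9 data="IIjyS" -> buffer=?????????IIjyS -> prefix_len=0
Fragment 2: offset=0 data="XFr" -> buffer=XFr??????IIjyS -> prefix_len=3
Fragment 3: offset=3 data="GvrC" -> buffer=XFrGvrC??IIjyS -> prefix_len=7
Fragment 4: offset=7 data="jK" -> buffer=XFrGvrCjKIIjyS -> prefix_len=14

Answer: 0 3 7 14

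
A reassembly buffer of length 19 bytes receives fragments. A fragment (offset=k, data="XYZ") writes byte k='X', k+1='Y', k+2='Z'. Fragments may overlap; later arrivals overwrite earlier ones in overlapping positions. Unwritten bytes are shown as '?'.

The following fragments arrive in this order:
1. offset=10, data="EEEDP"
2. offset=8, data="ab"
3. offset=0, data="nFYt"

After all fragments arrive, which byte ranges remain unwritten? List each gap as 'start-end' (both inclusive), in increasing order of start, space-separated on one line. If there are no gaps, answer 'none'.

Answer: 4-7 15-18

Derivation:
Fragment 1: offset=10 len=5
Fragment 2: offset=8 len=2
Fragment 3: offset=0 len=4
Gaps: 4-7 15-18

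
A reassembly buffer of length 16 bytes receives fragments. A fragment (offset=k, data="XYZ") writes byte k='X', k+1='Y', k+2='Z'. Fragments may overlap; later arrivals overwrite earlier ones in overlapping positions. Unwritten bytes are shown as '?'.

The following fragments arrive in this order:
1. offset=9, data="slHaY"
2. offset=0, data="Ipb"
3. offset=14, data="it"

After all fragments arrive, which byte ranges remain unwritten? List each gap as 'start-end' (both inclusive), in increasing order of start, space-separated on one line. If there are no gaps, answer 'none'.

Fragment 1: offset=9 len=5
Fragment 2: offset=0 len=3
Fragment 3: offset=14 len=2
Gaps: 3-8

Answer: 3-8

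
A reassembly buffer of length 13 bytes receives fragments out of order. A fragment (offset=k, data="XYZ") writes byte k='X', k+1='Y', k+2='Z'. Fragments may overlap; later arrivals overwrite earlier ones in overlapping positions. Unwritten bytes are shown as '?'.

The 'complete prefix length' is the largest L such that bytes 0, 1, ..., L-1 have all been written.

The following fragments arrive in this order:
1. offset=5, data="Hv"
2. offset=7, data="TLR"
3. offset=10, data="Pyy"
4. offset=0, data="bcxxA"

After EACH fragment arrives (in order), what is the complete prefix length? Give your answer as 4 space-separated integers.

Answer: 0 0 0 13

Derivation:
Fragment 1: offset=5 data="Hv" -> buffer=?????Hv?????? -> prefix_len=0
Fragment 2: offset=7 data="TLR" -> buffer=?????HvTLR??? -> prefix_len=0
Fragment 3: offset=10 data="Pyy" -> buffer=?????HvTLRPyy -> prefix_len=0
Fragment 4: offset=0 data="bcxxA" -> buffer=bcxxAHvTLRPyy -> prefix_len=13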